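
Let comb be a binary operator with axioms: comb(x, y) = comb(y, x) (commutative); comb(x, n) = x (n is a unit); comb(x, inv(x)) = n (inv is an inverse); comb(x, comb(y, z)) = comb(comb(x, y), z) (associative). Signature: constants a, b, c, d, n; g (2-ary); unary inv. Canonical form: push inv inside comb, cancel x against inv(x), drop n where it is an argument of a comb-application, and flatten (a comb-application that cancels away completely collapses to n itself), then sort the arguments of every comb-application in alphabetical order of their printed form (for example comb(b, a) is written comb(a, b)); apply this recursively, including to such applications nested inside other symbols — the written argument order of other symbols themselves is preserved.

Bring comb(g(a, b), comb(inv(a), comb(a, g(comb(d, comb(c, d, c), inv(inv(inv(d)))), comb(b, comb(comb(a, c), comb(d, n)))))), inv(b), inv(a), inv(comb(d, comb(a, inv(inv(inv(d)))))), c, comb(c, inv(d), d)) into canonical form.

Answer: comb(c, c, g(a, b), g(comb(c, c, d), comb(a, b, c, d)), inv(a), inv(a), inv(b))

Derivation:
Push inv inside:  distribute inv over comb and collapse double inv
Cancel:  d cancels
Collect:  comb(g(a, b), inv(a), inv(a), g(comb(c, c, d), comb(a, b, c, d)), inv(b), c, c)
Sort arguments:  comb(c, c, g(a, b), g(comb(c, c, d), comb(a, b, c, d)), inv(a), inv(a), inv(b))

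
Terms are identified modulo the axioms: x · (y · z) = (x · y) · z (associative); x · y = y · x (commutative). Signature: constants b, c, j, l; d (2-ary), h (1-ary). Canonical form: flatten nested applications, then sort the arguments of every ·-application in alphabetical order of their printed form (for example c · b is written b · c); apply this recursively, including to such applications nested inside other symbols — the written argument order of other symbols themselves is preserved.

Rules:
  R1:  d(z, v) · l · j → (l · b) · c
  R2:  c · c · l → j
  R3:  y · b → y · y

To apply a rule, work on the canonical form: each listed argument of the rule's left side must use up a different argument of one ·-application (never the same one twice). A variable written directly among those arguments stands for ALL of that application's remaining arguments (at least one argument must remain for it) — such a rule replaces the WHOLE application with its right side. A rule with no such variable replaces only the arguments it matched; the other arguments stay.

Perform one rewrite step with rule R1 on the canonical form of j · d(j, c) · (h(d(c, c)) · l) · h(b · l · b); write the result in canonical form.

Answer: b · c · h(b · b · l) · h(d(c, c)) · l

Derivation:
Canonical form:  d(j, c) · h(b · b · l) · h(d(c, c)) · j · l
R1 matches:  uses d(j, c), j, l;  v := c, z := j
Giving:  b · c · h(b · b · l) · h(d(c, c)) · l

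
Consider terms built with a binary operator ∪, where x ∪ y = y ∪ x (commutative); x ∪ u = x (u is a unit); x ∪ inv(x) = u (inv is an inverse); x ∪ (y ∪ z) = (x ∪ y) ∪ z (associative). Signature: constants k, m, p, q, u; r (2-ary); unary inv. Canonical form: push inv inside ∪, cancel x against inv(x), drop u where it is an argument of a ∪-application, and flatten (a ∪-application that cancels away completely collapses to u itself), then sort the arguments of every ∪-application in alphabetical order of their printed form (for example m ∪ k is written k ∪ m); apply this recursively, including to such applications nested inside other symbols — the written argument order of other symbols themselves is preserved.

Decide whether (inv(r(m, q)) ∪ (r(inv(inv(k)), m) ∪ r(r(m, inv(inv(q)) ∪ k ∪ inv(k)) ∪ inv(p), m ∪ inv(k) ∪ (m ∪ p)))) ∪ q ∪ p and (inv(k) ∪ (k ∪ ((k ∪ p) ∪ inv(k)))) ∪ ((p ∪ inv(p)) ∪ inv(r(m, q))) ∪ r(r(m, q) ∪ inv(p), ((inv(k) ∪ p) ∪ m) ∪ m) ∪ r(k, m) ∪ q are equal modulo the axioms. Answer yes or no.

Left:  (inv(r(m, q)) ∪ (r(inv(inv(k)), m) ∪ r(r(m, inv(inv(q)) ∪ k ∪ inv(k)) ∪ inv(p), m ∪ inv(k) ∪ (m ∪ p)))) ∪ q ∪ p
  Push inv inside:  distribute inv over ∪ and collapse double inv
  Collect:  inv(r(m, q)) ∪ r(k, m) ∪ r(inv(p) ∪ r(m, q), inv(k) ∪ m ∪ m ∪ p) ∪ q ∪ p
  Sort:  inv(r(m, q)) ∪ p ∪ q ∪ r(inv(p) ∪ r(m, q), inv(k) ∪ m ∪ m ∪ p) ∪ r(k, m)
Right:  (inv(k) ∪ (k ∪ ((k ∪ p) ∪ inv(k)))) ∪ ((p ∪ inv(p)) ∪ inv(r(m, q))) ∪ r(r(m, q) ∪ inv(p), ((inv(k) ∪ p) ∪ m) ∪ m) ∪ r(k, m) ∪ q
  Cancel inverse pairs:  k cancels
  Collect:  p ∪ inv(r(m, q)) ∪ r(inv(p) ∪ r(m, q), inv(k) ∪ m ∪ m ∪ p) ∪ r(k, m) ∪ q
  Sort arguments:  inv(r(m, q)) ∪ p ∪ q ∪ r(inv(p) ∪ r(m, q), inv(k) ∪ m ∪ m ∪ p) ∪ r(k, m)

Answer: yes — both canonical forms are inv(r(m, q)) ∪ p ∪ q ∪ r(inv(p) ∪ r(m, q), inv(k) ∪ m ∪ m ∪ p) ∪ r(k, m)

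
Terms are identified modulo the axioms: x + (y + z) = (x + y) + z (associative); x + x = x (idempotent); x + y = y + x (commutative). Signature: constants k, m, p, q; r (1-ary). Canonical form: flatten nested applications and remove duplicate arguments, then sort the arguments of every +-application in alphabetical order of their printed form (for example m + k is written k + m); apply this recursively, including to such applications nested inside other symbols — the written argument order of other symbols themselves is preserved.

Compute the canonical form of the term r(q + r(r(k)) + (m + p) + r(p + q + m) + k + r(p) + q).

Descend into:  q + r(r(k)) + (m + p) + r(p + q + m) + k + r(p) + q
Un-nest:  q + r(r(k)) + m + p + r(p + q + m) + k + r(p) + q
Canonicalize subterm:  r(p + q + m)  →  r(m + p + q)
Idempotence:  drop duplicate q
Sort:  k + m + p + q + r(m + p + q) + r(p) + r(r(k))
Put back:  r(k + m + p + q + r(m + p + q) + r(p) + r(r(k)))

Answer: r(k + m + p + q + r(m + p + q) + r(p) + r(r(k)))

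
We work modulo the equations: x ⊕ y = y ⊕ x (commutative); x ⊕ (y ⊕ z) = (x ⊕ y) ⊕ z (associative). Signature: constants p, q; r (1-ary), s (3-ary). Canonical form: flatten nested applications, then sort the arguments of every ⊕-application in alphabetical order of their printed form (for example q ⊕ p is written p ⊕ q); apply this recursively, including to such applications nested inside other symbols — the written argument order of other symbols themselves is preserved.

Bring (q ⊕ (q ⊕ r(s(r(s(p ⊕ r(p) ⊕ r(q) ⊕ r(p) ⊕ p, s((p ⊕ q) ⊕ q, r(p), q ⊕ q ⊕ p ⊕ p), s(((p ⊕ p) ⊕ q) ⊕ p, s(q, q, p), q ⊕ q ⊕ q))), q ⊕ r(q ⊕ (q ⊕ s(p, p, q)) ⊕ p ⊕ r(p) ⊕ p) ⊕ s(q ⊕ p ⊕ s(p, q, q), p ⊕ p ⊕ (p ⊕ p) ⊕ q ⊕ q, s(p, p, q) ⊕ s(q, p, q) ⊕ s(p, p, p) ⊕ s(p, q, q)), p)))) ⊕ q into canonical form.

Answer: q ⊕ q ⊕ q ⊕ r(s(r(s(p ⊕ p ⊕ r(p) ⊕ r(p) ⊕ r(q), s(p ⊕ q ⊕ q, r(p), p ⊕ p ⊕ q ⊕ q), s(p ⊕ p ⊕ p ⊕ q, s(q, q, p), q ⊕ q ⊕ q))), q ⊕ r(p ⊕ p ⊕ q ⊕ q ⊕ r(p) ⊕ s(p, p, q)) ⊕ s(p ⊕ q ⊕ s(p, q, q), p ⊕ p ⊕ p ⊕ p ⊕ q ⊕ q, s(p, p, p) ⊕ s(p, p, q) ⊕ s(p, q, q) ⊕ s(q, p, q)), p))

Derivation:
Flatten:  q ⊕ q ⊕ r(s(r(s(p ⊕ r(p) ⊕ r(q) ⊕ r(p) ⊕ p, s((p ⊕ q) ⊕ q, r(p), q ⊕ q ⊕ p ⊕ p), s(((p ⊕ p) ⊕ q) ⊕ p, s(q, q, p), q ⊕ q ⊕ q))), q ⊕ r(q ⊕ (q ⊕ s(p, p, q)) ⊕ p ⊕ r(p) ⊕ p) ⊕ s(q ⊕ p ⊕ s(p, q, q), p ⊕ p ⊕ (p ⊕ p) ⊕ q ⊕ q, s(p, p, q) ⊕ s(q, p, q) ⊕ s(p, p, p) ⊕ s(p, q, q)), p)) ⊕ q
Canonicalize subterm:  r(s(r(s(p ⊕ r(p) ⊕ r(q) ⊕ r(p) ⊕ p, s((p ⊕ q) ⊕ q, r(p), q ⊕ q ⊕ p ⊕ p), s(((p ⊕ p) ⊕ q) ⊕ p, s(q, q, p), q ⊕ q ⊕ q))), q ⊕ r(q ⊕ (q ⊕ s(p, p, q)) ⊕ p ⊕ r(p) ⊕ p) ⊕ s(q ⊕ p ⊕ s(p, q, q), p ⊕ p ⊕ (p ⊕ p) ⊕ q ⊕ q, s(p, p, q) ⊕ s(q, p, q) ⊕ s(p, p, p) ⊕ s(p, q, q)), p))  →  r(s(r(s(p ⊕ p ⊕ r(p) ⊕ r(p) ⊕ r(q), s(p ⊕ q ⊕ q, r(p), p ⊕ p ⊕ q ⊕ q), s(p ⊕ p ⊕ p ⊕ q, s(q, q, p), q ⊕ q ⊕ q))), q ⊕ r(p ⊕ p ⊕ q ⊕ q ⊕ r(p) ⊕ s(p, p, q)) ⊕ s(p ⊕ q ⊕ s(p, q, q), p ⊕ p ⊕ p ⊕ p ⊕ q ⊕ q, s(p, p, p) ⊕ s(p, p, q) ⊕ s(p, q, q) ⊕ s(q, p, q)), p))
Order the arguments:  q ⊕ q ⊕ q ⊕ r(s(r(s(p ⊕ p ⊕ r(p) ⊕ r(p) ⊕ r(q), s(p ⊕ q ⊕ q, r(p), p ⊕ p ⊕ q ⊕ q), s(p ⊕ p ⊕ p ⊕ q, s(q, q, p), q ⊕ q ⊕ q))), q ⊕ r(p ⊕ p ⊕ q ⊕ q ⊕ r(p) ⊕ s(p, p, q)) ⊕ s(p ⊕ q ⊕ s(p, q, q), p ⊕ p ⊕ p ⊕ p ⊕ q ⊕ q, s(p, p, p) ⊕ s(p, p, q) ⊕ s(p, q, q) ⊕ s(q, p, q)), p))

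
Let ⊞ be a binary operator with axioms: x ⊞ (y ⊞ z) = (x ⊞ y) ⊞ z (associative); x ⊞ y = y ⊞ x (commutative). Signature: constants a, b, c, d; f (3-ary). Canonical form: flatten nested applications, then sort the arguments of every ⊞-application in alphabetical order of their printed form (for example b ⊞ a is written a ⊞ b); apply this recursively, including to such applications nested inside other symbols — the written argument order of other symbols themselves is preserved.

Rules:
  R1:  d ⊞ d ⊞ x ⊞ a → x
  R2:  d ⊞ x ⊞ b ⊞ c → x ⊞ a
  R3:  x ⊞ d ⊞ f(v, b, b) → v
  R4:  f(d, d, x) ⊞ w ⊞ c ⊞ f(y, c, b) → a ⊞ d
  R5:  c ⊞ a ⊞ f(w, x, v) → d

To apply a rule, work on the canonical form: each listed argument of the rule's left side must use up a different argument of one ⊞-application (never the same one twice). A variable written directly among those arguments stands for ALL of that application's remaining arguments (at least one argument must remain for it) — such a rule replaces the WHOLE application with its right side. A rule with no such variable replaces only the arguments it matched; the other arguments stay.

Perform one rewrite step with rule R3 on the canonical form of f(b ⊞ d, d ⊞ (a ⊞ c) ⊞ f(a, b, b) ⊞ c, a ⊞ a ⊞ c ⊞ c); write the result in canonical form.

Answer: f(b ⊞ d, a, a ⊞ a ⊞ c ⊞ c)

Derivation:
Canonical form:  f(b ⊞ d, a ⊞ c ⊞ c ⊞ d ⊞ f(a, b, b), a ⊞ a ⊞ c ⊞ c)
Apply R3:  consuming d, f(a, b, b);  v := a, x := a ⊞ c ⊞ c
The extension variable absorbs all remaining arguments, so the whole application is rewritten.
Result:  f(b ⊞ d, a, a ⊞ a ⊞ c ⊞ c)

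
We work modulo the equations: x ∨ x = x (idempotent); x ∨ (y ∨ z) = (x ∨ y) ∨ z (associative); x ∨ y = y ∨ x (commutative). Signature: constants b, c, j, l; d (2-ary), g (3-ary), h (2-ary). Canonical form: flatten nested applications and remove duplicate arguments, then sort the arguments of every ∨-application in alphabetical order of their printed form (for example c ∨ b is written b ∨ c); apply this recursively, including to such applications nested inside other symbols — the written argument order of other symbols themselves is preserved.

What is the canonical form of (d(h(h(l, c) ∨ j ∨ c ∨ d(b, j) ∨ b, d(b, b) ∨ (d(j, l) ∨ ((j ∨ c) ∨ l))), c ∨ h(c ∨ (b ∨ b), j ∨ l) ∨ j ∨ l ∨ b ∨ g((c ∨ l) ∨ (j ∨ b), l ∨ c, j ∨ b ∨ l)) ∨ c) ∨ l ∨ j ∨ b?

Answer: b ∨ c ∨ d(h(b ∨ c ∨ d(b, j) ∨ h(l, c) ∨ j, c ∨ d(b, b) ∨ d(j, l) ∨ j ∨ l), b ∨ c ∨ g(b ∨ c ∨ j ∨ l, c ∨ l, b ∨ j ∨ l) ∨ h(b ∨ c, j ∨ l) ∨ j ∨ l) ∨ j ∨ l

Derivation:
Un-nest:  d(h(h(l, c) ∨ j ∨ c ∨ d(b, j) ∨ b, d(b, b) ∨ (d(j, l) ∨ ((j ∨ c) ∨ l))), c ∨ h(c ∨ (b ∨ b), j ∨ l) ∨ j ∨ l ∨ b ∨ g((c ∨ l) ∨ (j ∨ b), l ∨ c, j ∨ b ∨ l)) ∨ c ∨ l ∨ j ∨ b
Inside:  d(h(h(l, c) ∨ j ∨ c ∨ d(b, j) ∨ b, d(b, b) ∨ (d(j, l) ∨ ((j ∨ c) ∨ l))), c ∨ h(c ∨ (b ∨ b), j ∨ l) ∨ j ∨ l ∨ b ∨ g((c ∨ l) ∨ (j ∨ b), l ∨ c, j ∨ b ∨ l))  →  d(h(b ∨ c ∨ d(b, j) ∨ h(l, c) ∨ j, c ∨ d(b, b) ∨ d(j, l) ∨ j ∨ l), b ∨ c ∨ g(b ∨ c ∨ j ∨ l, c ∨ l, b ∨ j ∨ l) ∨ h(b ∨ c, j ∨ l) ∨ j ∨ l)
Sort arguments:  b ∨ c ∨ d(h(b ∨ c ∨ d(b, j) ∨ h(l, c) ∨ j, c ∨ d(b, b) ∨ d(j, l) ∨ j ∨ l), b ∨ c ∨ g(b ∨ c ∨ j ∨ l, c ∨ l, b ∨ j ∨ l) ∨ h(b ∨ c, j ∨ l) ∨ j ∨ l) ∨ j ∨ l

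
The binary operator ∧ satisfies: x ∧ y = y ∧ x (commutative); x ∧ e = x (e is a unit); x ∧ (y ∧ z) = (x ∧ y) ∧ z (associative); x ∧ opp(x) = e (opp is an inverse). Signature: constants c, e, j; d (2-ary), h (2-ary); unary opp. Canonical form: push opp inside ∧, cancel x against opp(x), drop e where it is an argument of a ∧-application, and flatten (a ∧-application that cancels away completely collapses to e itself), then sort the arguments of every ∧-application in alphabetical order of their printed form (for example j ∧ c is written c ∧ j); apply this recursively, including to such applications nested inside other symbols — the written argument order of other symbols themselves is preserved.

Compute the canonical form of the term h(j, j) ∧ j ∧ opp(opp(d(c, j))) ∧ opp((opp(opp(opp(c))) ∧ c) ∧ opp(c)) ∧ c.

Push opp inside:  distribute opp over ∧ and collapse double opp
Collect terms:  h(j, j) ∧ j ∧ d(c, j) ∧ c ∧ c
Sort arguments:  c ∧ c ∧ d(c, j) ∧ h(j, j) ∧ j

Answer: c ∧ c ∧ d(c, j) ∧ h(j, j) ∧ j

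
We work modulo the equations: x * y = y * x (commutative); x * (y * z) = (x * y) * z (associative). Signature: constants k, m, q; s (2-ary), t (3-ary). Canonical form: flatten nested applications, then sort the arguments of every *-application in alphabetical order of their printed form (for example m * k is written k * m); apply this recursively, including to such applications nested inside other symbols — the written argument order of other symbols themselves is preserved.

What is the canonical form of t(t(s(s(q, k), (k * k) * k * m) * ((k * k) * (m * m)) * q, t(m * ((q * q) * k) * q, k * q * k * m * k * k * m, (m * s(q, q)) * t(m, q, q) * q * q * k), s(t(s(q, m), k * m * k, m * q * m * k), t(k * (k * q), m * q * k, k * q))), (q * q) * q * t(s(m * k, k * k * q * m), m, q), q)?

Answer: t(t(k * k * m * m * q * s(s(q, k), k * k * k * m), t(k * m * q * q * q, k * k * k * k * m * m * q, k * m * q * q * s(q, q) * t(m, q, q)), s(t(s(q, m), k * k * m, k * m * m * q), t(k * k * q, k * m * q, k * q))), q * q * q * t(s(k * m, k * k * m * q), m, q), q)

Derivation:
Work inside:  s(s(q, k), (k * k) * k * m) * ((k * k) * (m * m)) * q
Un-nest:  s(s(q, k), (k * k) * k * m) * k * k * m * m * q
Canonicalize subterm:  s(s(q, k), (k * k) * k * m)  →  s(s(q, k), k * k * k * m)
Sort arguments:  k * k * m * m * q * s(s(q, k), k * k * k * m)
Reassemble:  t(t(k * k * m * m * q * s(s(q, k), k * k * k * m), t(k * m * q * q * q, k * k * k * k * m * m * q, k * m * q * q * s(q, q) * t(m, q, q)), s(t(s(q, m), k * k * m, k * m * m * q), t(k * k * q, k * m * q, k * q))), q * q * q * t(s(k * m, k * k * m * q), m, q), q)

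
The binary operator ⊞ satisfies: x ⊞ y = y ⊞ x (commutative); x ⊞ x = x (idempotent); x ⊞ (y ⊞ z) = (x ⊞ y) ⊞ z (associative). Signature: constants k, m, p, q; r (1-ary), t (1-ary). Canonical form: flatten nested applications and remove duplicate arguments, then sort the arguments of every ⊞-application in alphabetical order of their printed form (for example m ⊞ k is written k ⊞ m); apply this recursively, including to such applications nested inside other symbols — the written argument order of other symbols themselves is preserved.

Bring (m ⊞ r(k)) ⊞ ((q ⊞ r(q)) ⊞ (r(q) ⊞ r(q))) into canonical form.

Answer: m ⊞ q ⊞ r(k) ⊞ r(q)

Derivation:
Merge nested applications:  m ⊞ r(k) ⊞ q ⊞ r(q) ⊞ r(q) ⊞ r(q)
Idempotence:  drop duplicate r(q), r(q)
Sort:  m ⊞ q ⊞ r(k) ⊞ r(q)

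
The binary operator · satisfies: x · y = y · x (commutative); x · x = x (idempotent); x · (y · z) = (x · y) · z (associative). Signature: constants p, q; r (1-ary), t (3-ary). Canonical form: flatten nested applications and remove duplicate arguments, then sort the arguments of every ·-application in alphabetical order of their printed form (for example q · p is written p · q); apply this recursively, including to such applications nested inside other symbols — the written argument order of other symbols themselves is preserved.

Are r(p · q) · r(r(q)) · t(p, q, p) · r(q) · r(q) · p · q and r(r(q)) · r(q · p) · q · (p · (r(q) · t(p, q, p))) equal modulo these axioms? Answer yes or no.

Left:  r(p · q) · r(r(q)) · t(p, q, p) · r(q) · r(q) · p · q
  Deduplicate:  drop duplicate r(q)
  Order the arguments:  p · q · r(p · q) · r(q) · r(r(q)) · t(p, q, p)
Right:  r(r(q)) · r(q · p) · q · (p · (r(q) · t(p, q, p)))
  Flatten:  r(r(q)) · r(q · p) · q · p · r(q) · t(p, q, p)
  Inside:  r(q · p)  →  r(p · q)
  Order the arguments:  p · q · r(p · q) · r(q) · r(r(q)) · t(p, q, p)

Answer: yes — both canonical forms are p · q · r(p · q) · r(q) · r(r(q)) · t(p, q, p)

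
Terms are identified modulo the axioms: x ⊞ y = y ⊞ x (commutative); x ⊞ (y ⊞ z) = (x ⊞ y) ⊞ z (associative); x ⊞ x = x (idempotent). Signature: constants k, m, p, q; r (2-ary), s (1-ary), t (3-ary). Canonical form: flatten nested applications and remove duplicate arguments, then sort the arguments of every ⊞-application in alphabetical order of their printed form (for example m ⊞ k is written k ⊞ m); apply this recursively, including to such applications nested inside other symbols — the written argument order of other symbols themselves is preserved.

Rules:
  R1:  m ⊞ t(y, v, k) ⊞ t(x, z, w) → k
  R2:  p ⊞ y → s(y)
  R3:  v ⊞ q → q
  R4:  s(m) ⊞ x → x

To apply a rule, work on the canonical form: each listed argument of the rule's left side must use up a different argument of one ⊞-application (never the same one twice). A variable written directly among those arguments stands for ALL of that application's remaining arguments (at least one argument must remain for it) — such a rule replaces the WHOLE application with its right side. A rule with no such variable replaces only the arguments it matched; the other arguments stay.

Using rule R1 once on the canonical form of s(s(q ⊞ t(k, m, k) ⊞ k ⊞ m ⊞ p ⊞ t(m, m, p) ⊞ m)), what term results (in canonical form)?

Canonical form:  s(s(k ⊞ m ⊞ p ⊞ q ⊞ t(k, m, k) ⊞ t(m, m, p)))
Apply R1:  consuming m, t(k, m, k), t(m, m, p);  v := m, w := p, x := m, y := k, z := m
Result:  s(s(k ⊞ p ⊞ q))

Answer: s(s(k ⊞ p ⊞ q))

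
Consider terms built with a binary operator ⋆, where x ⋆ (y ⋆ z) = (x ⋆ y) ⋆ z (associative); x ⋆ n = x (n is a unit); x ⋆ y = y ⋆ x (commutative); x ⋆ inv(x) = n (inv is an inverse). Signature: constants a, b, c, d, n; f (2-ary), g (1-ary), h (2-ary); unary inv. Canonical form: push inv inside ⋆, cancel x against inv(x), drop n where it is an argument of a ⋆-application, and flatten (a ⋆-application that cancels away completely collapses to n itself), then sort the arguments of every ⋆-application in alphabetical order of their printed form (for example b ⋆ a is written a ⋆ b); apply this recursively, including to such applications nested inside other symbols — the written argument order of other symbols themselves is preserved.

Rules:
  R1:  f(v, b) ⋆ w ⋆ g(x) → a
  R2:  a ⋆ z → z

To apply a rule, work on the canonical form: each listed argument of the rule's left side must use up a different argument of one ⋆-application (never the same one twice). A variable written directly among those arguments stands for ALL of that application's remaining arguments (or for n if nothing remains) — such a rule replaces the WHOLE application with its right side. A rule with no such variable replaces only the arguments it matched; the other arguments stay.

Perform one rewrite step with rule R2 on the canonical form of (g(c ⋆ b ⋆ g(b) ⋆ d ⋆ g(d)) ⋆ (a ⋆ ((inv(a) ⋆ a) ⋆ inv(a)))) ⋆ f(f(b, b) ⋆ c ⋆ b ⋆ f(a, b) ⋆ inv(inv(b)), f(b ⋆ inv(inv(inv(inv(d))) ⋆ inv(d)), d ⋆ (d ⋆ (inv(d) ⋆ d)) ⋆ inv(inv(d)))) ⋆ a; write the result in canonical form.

Canonical form:  a ⋆ f(b ⋆ b ⋆ c ⋆ f(a, b) ⋆ f(b, b), f(b ⋆ d ⋆ d, d ⋆ d ⋆ d)) ⋆ g(b ⋆ c ⋆ d ⋆ g(b) ⋆ g(d))
Apply R2:  consuming a;  z := f(b ⋆ b ⋆ c ⋆ f(a, b) ⋆ f(b, b), f(b ⋆ d ⋆ d, d ⋆ d ⋆ d)) ⋆ g(b ⋆ c ⋆ d ⋆ g(b) ⋆ g(d))
The variable takes the whole remainder — replace the entire application.
New term:  f(b ⋆ b ⋆ c ⋆ f(a, b) ⋆ f(b, b), f(b ⋆ d ⋆ d, d ⋆ d ⋆ d)) ⋆ g(b ⋆ c ⋆ d ⋆ g(b) ⋆ g(d))

Answer: f(b ⋆ b ⋆ c ⋆ f(a, b) ⋆ f(b, b), f(b ⋆ d ⋆ d, d ⋆ d ⋆ d)) ⋆ g(b ⋆ c ⋆ d ⋆ g(b) ⋆ g(d))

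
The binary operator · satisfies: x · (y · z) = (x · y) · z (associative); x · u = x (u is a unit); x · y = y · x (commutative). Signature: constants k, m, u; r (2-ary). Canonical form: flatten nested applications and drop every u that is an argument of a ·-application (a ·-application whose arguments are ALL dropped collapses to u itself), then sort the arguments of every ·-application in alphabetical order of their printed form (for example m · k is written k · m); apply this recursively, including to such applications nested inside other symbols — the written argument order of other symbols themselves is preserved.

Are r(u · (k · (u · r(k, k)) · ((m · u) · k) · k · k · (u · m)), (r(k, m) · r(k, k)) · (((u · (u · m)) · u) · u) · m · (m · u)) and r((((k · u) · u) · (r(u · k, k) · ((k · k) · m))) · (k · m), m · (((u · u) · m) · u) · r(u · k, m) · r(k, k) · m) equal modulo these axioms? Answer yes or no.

Answer: yes — both canonical forms are r(k · k · k · k · m · m · r(k, k), m · m · m · r(k, k) · r(k, m))

Derivation:
Left:  r(u · (k · (u · r(k, k)) · ((m · u) · k) · k · k · (u · m)), (r(k, m) · r(k, k)) · (((u · (u · m)) · u) · u) · m · (m · u))
  Focus inside:  (r(k, m) · r(k, k)) · (((u · (u · m)) · u) · u) · m · (m · u)
  Merge nested applications:  r(k, m) · r(k, k) · u · u · m · u · u · m · m · u
  Drop the unit:  drop u (×5)
  Sort:  m · m · m · r(k, k) · r(k, m)
  Reassemble:  r(k · k · k · k · m · m · r(k, k), m · m · m · r(k, k) · r(k, m))
Right:  r((((k · u) · u) · (r(u · k, k) · ((k · k) · m))) · (k · m), m · (((u · u) · m) · u) · r(u · k, m) · r(k, k) · m)
  Work inside:  (((k · u) · u) · (r(u · k, k) · ((k · k) · m))) · (k · m)
  Un-nest:  k · u · u · r(u · k, k) · k · k · m · k · m
  Simplify inside:  r(u · k, k)  →  r(k, k)
  Units out:  drop u (×2)
  Sort arguments:  k · k · k · k · m · m · r(k, k)
  Reassemble:  r(k · k · k · k · m · m · r(k, k), m · m · m · r(k, k) · r(k, m))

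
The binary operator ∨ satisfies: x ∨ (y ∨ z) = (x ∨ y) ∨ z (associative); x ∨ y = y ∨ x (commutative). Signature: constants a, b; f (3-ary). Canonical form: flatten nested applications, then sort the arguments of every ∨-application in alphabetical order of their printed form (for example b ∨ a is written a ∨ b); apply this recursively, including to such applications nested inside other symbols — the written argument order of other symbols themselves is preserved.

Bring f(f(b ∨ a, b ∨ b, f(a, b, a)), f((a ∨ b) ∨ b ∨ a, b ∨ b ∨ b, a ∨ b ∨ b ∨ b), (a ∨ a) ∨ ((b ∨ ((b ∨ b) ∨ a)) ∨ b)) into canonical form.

Answer: f(f(a ∨ b, b ∨ b, f(a, b, a)), f(a ∨ a ∨ b ∨ b, b ∨ b ∨ b, a ∨ b ∨ b ∨ b), a ∨ a ∨ a ∨ b ∨ b ∨ b ∨ b)

Derivation:
Work inside:  (a ∨ a) ∨ ((b ∨ ((b ∨ b) ∨ a)) ∨ b)
Flatten:  a ∨ a ∨ b ∨ b ∨ b ∨ a ∨ b
Sort arguments:  a ∨ a ∨ a ∨ b ∨ b ∨ b ∨ b
Put back:  f(f(a ∨ b, b ∨ b, f(a, b, a)), f(a ∨ a ∨ b ∨ b, b ∨ b ∨ b, a ∨ b ∨ b ∨ b), a ∨ a ∨ a ∨ b ∨ b ∨ b ∨ b)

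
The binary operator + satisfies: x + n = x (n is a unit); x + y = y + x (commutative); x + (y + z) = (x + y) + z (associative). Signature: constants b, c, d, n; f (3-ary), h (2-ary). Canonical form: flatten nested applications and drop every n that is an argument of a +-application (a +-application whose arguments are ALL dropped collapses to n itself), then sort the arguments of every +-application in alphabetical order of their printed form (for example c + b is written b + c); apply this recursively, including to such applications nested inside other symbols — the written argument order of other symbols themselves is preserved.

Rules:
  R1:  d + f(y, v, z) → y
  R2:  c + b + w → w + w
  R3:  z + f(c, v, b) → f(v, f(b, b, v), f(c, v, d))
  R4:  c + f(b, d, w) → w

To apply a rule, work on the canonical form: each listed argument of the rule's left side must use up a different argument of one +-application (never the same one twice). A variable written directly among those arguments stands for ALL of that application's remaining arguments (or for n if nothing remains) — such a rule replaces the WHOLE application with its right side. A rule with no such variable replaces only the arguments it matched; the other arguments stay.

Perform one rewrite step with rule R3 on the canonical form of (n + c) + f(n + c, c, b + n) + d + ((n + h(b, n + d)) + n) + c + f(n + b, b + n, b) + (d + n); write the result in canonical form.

Answer: f(c, f(b, b, c), f(c, c, d))

Derivation:
Canonical form:  c + c + d + d + f(b, b, b) + f(c, c, b) + h(b, d)
Match R3:  consume f(c, c, b);  v := c, z := c + c + d + d + f(b, b, b) + h(b, d)
Every leftover argument binds to the variable; the entire application is replaced.
New term:  f(c, f(b, b, c), f(c, c, d))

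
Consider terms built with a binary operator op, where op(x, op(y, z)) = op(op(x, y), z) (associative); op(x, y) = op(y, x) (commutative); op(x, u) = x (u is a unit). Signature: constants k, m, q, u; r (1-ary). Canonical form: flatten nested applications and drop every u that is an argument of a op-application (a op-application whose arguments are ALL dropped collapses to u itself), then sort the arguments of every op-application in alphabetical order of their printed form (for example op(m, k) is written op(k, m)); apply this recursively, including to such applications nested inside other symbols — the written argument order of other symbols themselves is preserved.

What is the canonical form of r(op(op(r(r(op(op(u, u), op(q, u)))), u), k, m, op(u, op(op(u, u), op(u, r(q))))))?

Work inside:  op(op(r(r(op(op(u, u), op(q, u)))), u), k, m, op(u, op(op(u, u), op(u, r(q)))))
Un-nest:  op(r(r(op(op(u, u), op(q, u)))), u, k, m, u, u, u, u, r(q))
Simplify inside:  r(r(op(op(u, u), op(q, u))))  →  r(r(q))
Units out:  drop u (×5)
Order the arguments:  op(k, m, r(q), r(r(q)))
Reassemble:  r(op(k, m, r(q), r(r(q))))

Answer: r(op(k, m, r(q), r(r(q))))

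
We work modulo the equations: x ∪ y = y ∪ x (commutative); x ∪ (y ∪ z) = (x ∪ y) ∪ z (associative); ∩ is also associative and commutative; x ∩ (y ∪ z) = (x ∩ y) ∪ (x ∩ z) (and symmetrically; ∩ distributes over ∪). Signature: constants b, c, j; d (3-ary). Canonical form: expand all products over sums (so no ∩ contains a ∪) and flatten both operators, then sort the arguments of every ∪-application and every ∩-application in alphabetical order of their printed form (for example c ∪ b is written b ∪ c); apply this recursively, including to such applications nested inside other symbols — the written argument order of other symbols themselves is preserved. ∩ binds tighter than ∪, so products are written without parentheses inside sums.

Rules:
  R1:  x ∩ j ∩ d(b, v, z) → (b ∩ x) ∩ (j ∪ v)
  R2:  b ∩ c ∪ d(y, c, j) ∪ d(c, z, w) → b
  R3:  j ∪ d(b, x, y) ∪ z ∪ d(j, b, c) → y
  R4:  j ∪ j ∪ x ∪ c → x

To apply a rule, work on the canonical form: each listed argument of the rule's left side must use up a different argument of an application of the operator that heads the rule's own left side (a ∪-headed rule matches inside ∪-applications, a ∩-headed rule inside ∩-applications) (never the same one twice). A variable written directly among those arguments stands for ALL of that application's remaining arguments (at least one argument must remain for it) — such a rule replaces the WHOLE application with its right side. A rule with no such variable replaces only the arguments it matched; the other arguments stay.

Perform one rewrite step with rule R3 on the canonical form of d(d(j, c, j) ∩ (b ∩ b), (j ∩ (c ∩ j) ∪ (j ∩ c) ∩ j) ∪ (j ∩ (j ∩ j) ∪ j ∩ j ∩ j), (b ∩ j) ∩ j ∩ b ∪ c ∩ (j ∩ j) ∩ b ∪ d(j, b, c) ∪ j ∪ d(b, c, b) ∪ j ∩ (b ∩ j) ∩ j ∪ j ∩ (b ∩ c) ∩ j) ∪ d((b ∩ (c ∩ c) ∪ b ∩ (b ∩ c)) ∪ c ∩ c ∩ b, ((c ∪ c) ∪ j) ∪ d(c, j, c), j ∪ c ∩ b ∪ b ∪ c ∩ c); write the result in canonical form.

Canonical form:  d(b ∩ b ∩ c ∪ b ∩ c ∩ c ∪ b ∩ c ∩ c, c ∪ c ∪ d(c, j, c) ∪ j, b ∪ b ∩ c ∪ c ∩ c ∪ j) ∪ d(b ∩ b ∩ d(j, c, j), c ∩ j ∩ j ∪ c ∩ j ∩ j ∪ j ∩ j ∩ j ∪ j ∩ j ∩ j, b ∩ b ∩ j ∩ j ∪ b ∩ c ∩ j ∩ j ∪ b ∩ c ∩ j ∩ j ∪ b ∩ j ∩ j ∩ j ∪ d(b, c, b) ∪ d(j, b, c) ∪ j)
Apply R3:  consuming d(b, c, b), d(j, b, c), j;  x := c, y := b, z := b ∩ b ∩ j ∩ j ∪ b ∩ c ∩ j ∩ j ∪ b ∩ c ∩ j ∩ j ∪ b ∩ j ∩ j ∩ j
Every leftover argument binds to the variable; the entire application is replaced.
Giving:  d(b ∩ b ∩ c ∪ b ∩ c ∩ c ∪ b ∩ c ∩ c, c ∪ c ∪ d(c, j, c) ∪ j, b ∪ b ∩ c ∪ c ∩ c ∪ j) ∪ d(b ∩ b ∩ d(j, c, j), c ∩ j ∩ j ∪ c ∩ j ∩ j ∪ j ∩ j ∩ j ∪ j ∩ j ∩ j, b)

Answer: d(b ∩ b ∩ c ∪ b ∩ c ∩ c ∪ b ∩ c ∩ c, c ∪ c ∪ d(c, j, c) ∪ j, b ∪ b ∩ c ∪ c ∩ c ∪ j) ∪ d(b ∩ b ∩ d(j, c, j), c ∩ j ∩ j ∪ c ∩ j ∩ j ∪ j ∩ j ∩ j ∪ j ∩ j ∩ j, b)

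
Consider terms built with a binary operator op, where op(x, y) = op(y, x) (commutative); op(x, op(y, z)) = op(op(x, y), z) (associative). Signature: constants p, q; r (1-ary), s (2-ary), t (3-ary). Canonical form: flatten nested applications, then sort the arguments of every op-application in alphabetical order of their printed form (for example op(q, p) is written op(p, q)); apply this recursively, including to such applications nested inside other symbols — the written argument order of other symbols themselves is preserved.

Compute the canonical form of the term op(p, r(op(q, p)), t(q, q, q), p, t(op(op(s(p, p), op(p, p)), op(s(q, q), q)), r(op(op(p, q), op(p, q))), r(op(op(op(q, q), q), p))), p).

Answer: op(p, p, p, r(op(p, q)), t(op(p, p, q, s(p, p), s(q, q)), r(op(p, p, q, q)), r(op(p, q, q, q))), t(q, q, q))

Derivation:
Simplify inside:  r(op(q, p))  →  r(op(p, q))
Simplify inside:  t(op(op(s(p, p), op(p, p)), op(s(q, q), q)), r(op(op(p, q), op(p, q))), r(op(op(op(q, q), q), p)))  →  t(op(p, p, q, s(p, p), s(q, q)), r(op(p, p, q, q)), r(op(p, q, q, q)))
Sort arguments:  op(p, p, p, r(op(p, q)), t(op(p, p, q, s(p, p), s(q, q)), r(op(p, p, q, q)), r(op(p, q, q, q))), t(q, q, q))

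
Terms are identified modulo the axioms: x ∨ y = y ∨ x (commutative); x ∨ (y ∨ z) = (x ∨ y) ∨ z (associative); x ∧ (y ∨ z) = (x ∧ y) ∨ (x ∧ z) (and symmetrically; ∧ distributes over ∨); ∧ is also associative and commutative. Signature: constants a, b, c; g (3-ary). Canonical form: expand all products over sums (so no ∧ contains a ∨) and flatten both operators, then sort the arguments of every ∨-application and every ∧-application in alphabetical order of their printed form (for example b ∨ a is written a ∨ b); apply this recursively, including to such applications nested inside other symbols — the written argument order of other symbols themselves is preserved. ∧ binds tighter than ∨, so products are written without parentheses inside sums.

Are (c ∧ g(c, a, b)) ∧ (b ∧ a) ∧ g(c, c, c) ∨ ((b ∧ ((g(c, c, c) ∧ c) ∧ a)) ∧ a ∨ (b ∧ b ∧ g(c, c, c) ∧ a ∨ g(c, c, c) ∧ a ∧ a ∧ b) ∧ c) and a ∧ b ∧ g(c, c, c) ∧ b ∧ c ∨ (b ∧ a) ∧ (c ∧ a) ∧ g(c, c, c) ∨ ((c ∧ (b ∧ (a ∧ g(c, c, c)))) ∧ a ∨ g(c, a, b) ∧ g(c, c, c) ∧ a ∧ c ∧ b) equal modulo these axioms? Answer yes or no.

Answer: yes — both canonical forms are a ∧ a ∧ b ∧ c ∧ g(c, c, c) ∨ a ∧ a ∧ b ∧ c ∧ g(c, c, c) ∨ a ∧ b ∧ b ∧ c ∧ g(c, c, c) ∨ a ∧ b ∧ c ∧ g(c, a, b) ∧ g(c, c, c)

Derivation:
Left:  (c ∧ g(c, a, b)) ∧ (b ∧ a) ∧ g(c, c, c) ∨ ((b ∧ ((g(c, c, c) ∧ c) ∧ a)) ∧ a ∨ (b ∧ b ∧ g(c, c, c) ∧ a ∨ g(c, c, c) ∧ a ∧ a ∧ b) ∧ c)
  Expand:  a ∧ b ∧ c ∧ g(c, a, b) ∧ g(c, c, c) ∨ a ∧ a ∧ b ∧ c ∧ g(c, c, c) ∨ a ∧ b ∧ b ∧ c ∧ g(c, c, c) ∨ a ∧ a ∧ b ∧ c ∧ g(c, c, c)
  Sort:  a ∧ a ∧ b ∧ c ∧ g(c, c, c) ∨ a ∧ a ∧ b ∧ c ∧ g(c, c, c) ∨ a ∧ b ∧ b ∧ c ∧ g(c, c, c) ∨ a ∧ b ∧ c ∧ g(c, a, b) ∧ g(c, c, c)
Right:  a ∧ b ∧ g(c, c, c) ∧ b ∧ c ∨ (b ∧ a) ∧ (c ∧ a) ∧ g(c, c, c) ∨ ((c ∧ (b ∧ (a ∧ g(c, c, c)))) ∧ a ∨ g(c, a, b) ∧ g(c, c, c) ∧ a ∧ c ∧ b)
  Merge nested applications:  a ∧ b ∧ b ∧ c ∧ g(c, c, c) ∨ a ∧ a ∧ b ∧ c ∧ g(c, c, c) ∨ a ∧ a ∧ b ∧ c ∧ g(c, c, c) ∨ a ∧ b ∧ c ∧ g(c, a, b) ∧ g(c, c, c)
  Order the arguments:  a ∧ a ∧ b ∧ c ∧ g(c, c, c) ∨ a ∧ a ∧ b ∧ c ∧ g(c, c, c) ∨ a ∧ b ∧ b ∧ c ∧ g(c, c, c) ∨ a ∧ b ∧ c ∧ g(c, a, b) ∧ g(c, c, c)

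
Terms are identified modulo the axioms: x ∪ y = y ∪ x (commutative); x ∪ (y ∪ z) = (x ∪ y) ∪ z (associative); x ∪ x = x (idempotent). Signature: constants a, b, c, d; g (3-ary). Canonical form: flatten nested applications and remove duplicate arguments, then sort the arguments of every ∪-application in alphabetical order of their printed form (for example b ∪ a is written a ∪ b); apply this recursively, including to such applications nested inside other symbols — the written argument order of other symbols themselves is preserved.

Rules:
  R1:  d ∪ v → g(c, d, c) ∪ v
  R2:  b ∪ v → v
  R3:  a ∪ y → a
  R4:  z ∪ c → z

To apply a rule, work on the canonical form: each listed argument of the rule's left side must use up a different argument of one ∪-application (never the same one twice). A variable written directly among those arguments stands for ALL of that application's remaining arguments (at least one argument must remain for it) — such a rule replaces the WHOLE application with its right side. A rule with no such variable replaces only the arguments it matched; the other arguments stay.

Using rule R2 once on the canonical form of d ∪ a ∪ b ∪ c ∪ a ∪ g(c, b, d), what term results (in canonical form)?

Answer: a ∪ c ∪ d ∪ g(c, b, d)

Derivation:
Canonical form:  a ∪ b ∪ c ∪ d ∪ g(c, b, d)
Apply R2:  consuming b;  v := a ∪ c ∪ d ∪ g(c, b, d)
The variable takes the whole remainder — replace the entire application.
Result:  a ∪ c ∪ d ∪ g(c, b, d)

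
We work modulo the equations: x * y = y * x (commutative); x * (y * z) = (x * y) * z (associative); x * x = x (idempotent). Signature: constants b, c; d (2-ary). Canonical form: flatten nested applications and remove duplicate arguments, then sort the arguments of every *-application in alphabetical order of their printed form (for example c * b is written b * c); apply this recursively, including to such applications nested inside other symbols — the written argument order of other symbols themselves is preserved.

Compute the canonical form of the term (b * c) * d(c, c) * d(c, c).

Un-nest:  b * c * d(c, c) * d(c, c)
Deduplicate:  drop duplicate d(c, c)
Sort:  b * c * d(c, c)

Answer: b * c * d(c, c)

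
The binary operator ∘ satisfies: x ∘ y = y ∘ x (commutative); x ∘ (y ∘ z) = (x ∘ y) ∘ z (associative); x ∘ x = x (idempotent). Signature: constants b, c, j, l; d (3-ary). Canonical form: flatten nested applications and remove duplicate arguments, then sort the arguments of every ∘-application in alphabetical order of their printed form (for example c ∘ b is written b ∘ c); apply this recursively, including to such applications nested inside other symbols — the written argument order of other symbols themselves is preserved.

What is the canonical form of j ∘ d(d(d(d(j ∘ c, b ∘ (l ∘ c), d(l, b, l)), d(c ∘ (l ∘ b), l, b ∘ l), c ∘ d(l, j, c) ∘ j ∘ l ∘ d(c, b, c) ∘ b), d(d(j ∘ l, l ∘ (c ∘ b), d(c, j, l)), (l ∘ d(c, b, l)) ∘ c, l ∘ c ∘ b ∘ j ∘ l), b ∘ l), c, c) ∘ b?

Answer: b ∘ d(d(d(d(c ∘ j, b ∘ c ∘ l, d(l, b, l)), d(b ∘ c ∘ l, l, b ∘ l), b ∘ c ∘ d(c, b, c) ∘ d(l, j, c) ∘ j ∘ l), d(d(j ∘ l, b ∘ c ∘ l, d(c, j, l)), c ∘ d(c, b, l) ∘ l, b ∘ c ∘ j ∘ l), b ∘ l), c, c) ∘ j

Derivation:
Canonicalize subterm:  d(d(d(d(j ∘ c, b ∘ (l ∘ c), d(l, b, l)), d(c ∘ (l ∘ b), l, b ∘ l), c ∘ d(l, j, c) ∘ j ∘ l ∘ d(c, b, c) ∘ b), d(d(j ∘ l, l ∘ (c ∘ b), d(c, j, l)), (l ∘ d(c, b, l)) ∘ c, l ∘ c ∘ b ∘ j ∘ l), b ∘ l), c, c)  →  d(d(d(d(c ∘ j, b ∘ c ∘ l, d(l, b, l)), d(b ∘ c ∘ l, l, b ∘ l), b ∘ c ∘ d(c, b, c) ∘ d(l, j, c) ∘ j ∘ l), d(d(j ∘ l, b ∘ c ∘ l, d(c, j, l)), c ∘ d(c, b, l) ∘ l, b ∘ c ∘ j ∘ l), b ∘ l), c, c)
Order the arguments:  b ∘ d(d(d(d(c ∘ j, b ∘ c ∘ l, d(l, b, l)), d(b ∘ c ∘ l, l, b ∘ l), b ∘ c ∘ d(c, b, c) ∘ d(l, j, c) ∘ j ∘ l), d(d(j ∘ l, b ∘ c ∘ l, d(c, j, l)), c ∘ d(c, b, l) ∘ l, b ∘ c ∘ j ∘ l), b ∘ l), c, c) ∘ j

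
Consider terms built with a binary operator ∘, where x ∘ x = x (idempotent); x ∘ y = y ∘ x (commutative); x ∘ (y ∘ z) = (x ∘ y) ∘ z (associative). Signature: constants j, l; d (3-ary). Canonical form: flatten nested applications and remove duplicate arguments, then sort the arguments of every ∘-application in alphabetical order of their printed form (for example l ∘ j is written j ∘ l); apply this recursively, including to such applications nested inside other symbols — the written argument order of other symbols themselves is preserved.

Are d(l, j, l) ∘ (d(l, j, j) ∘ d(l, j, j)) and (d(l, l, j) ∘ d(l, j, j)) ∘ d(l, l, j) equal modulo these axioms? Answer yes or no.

Left:  d(l, j, l) ∘ (d(l, j, j) ∘ d(l, j, j))
  Un-nest:  d(l, j, l) ∘ d(l, j, j) ∘ d(l, j, j)
  Drop duplicates:  drop duplicate d(l, j, j)
  Sort arguments:  d(l, j, j) ∘ d(l, j, l)
Right:  (d(l, l, j) ∘ d(l, j, j)) ∘ d(l, l, j)
  Merge nested applications:  d(l, l, j) ∘ d(l, j, j) ∘ d(l, l, j)
  Deduplicate:  drop duplicate d(l, l, j)
  Sort arguments:  d(l, j, j) ∘ d(l, l, j)

Answer: no — d(l, j, j) ∘ d(l, j, l) vs d(l, j, j) ∘ d(l, l, j)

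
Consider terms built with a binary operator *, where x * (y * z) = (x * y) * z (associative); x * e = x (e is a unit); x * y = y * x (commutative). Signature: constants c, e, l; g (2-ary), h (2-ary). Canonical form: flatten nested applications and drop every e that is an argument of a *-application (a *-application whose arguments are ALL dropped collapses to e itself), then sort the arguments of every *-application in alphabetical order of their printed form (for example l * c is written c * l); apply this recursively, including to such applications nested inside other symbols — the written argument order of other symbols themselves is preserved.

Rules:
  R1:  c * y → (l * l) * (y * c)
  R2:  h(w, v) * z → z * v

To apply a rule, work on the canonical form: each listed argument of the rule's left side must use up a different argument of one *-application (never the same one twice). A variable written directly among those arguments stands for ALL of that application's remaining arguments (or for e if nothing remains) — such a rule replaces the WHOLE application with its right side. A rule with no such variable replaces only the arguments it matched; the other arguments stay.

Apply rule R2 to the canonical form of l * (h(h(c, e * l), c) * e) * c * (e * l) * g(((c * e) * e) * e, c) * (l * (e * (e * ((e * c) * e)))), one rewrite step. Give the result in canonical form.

Canonical form:  c * c * g(c, c) * h(h(c, l), c) * l * l * l
R2 matches:  uses h(h(c, l), c);  v := c, w := h(c, l), z := c * c * g(c, c) * l * l * l
The extension variable absorbs all remaining arguments, so the whole application is rewritten.
Result:  c * c * c * g(c, c) * l * l * l

Answer: c * c * c * g(c, c) * l * l * l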